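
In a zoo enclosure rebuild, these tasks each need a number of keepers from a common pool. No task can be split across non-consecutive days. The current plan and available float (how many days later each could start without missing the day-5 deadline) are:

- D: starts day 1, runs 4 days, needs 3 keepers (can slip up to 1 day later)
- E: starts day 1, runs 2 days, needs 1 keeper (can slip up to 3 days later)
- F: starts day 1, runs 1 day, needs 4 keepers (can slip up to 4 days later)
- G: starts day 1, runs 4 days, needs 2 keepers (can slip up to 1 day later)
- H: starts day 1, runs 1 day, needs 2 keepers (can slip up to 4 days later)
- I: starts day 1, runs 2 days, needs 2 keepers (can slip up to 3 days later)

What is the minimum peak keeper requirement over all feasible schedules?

Early-start (D@1, E@1, F@1, G@1, H@1, I@1) gives peak 14: d1:14  d2:8  d3:5  d4:5  d5:0.
Shift F→5, H→3, I→4.
Schedule D@1, E@1, F@5, G@1, H@3, I@4: d1:6  d2:6  d3:7  d4:7  d5:6 — peak 7.
Total keeper-days = 32 over 5 days ⇒ peak ≥ ⌈32/5⌉ = 7, so 7 is optimal.

7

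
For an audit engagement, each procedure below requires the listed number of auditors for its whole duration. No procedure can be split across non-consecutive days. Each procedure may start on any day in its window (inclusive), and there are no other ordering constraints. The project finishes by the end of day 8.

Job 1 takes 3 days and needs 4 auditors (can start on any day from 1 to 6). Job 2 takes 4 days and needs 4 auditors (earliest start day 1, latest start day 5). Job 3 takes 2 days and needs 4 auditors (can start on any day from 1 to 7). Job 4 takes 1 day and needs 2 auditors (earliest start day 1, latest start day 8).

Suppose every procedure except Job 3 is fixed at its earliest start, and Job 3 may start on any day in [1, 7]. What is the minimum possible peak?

10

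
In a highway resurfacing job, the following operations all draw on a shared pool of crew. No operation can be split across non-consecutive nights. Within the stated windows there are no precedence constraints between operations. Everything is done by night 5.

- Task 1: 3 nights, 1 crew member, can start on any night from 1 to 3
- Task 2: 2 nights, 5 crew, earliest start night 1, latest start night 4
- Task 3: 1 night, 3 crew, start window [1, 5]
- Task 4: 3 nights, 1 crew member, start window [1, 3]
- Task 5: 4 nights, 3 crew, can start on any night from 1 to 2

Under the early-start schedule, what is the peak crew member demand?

Early-start schedule: Task 1@1, Task 2@1, Task 3@1, Task 4@1, Task 5@1.
Load per night: night 1: 13, night 2: 10, night 3: 5, night 4: 3, night 5: 0.
Peak is 13.

13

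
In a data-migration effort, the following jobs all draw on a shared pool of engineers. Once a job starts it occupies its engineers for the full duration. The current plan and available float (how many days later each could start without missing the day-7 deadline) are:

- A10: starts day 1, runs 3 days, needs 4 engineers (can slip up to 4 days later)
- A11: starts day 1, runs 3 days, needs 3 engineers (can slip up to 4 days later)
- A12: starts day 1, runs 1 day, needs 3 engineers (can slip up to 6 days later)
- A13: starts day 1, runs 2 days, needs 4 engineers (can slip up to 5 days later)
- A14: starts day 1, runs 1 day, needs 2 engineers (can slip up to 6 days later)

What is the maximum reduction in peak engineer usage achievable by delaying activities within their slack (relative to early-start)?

Early-start peak: d1:16  d2:11  d3:7  d4:0  d5:0  d6:0  d7:0 ⇒ 16.
Leveled (A10@1, A11@1, A12@4, A13@4, A14@5): d1:7  d2:7  d3:7  d4:7  d5:6  d6:0  d7:0 ⇒ 7.
Reduction 16 − 7 = 9.

9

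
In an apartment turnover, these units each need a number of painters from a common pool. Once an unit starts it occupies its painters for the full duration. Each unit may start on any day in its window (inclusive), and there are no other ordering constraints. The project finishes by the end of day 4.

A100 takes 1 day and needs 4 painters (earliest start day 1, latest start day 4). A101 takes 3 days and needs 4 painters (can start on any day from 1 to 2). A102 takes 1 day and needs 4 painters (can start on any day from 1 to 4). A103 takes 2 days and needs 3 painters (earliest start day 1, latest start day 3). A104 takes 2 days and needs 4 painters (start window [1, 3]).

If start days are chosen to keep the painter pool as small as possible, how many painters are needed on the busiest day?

11

Early-start (A100@1, A101@1, A102@1, A103@1, A104@1) gives peak 19: d1:19  d2:11  d3:4  d4:0.
Shift A102→2, A104→3.
Schedule A100@1, A101@1, A102@2, A103@1, A104@3: d1:11  d2:11  d3:8  d4:4 — peak 11.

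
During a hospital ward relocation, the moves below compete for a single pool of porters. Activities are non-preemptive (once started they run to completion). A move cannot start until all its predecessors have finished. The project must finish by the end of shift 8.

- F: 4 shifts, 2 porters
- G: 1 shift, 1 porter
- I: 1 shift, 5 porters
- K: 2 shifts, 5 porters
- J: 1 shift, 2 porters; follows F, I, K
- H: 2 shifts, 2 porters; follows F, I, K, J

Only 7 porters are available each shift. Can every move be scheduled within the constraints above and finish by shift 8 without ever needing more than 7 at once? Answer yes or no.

Schedule F@1, G@1, I@2, K@3, J@5, H@6: s1:3  s2:7  s3:7  s4:7  s5:2  s6:2  s7:2  s8:0 — peak 7 ≤ 7.

yes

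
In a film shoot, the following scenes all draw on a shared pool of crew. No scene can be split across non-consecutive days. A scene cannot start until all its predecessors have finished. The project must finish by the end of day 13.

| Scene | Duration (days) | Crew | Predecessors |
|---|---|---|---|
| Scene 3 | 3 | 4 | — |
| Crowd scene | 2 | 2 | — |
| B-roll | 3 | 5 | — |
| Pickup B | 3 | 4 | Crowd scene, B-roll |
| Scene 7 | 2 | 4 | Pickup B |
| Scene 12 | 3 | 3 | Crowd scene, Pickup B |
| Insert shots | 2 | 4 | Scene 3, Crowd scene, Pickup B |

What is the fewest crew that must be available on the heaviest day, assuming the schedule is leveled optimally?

Early-start (Scene 3@1, Crowd scene@1, B-roll@1, Pickup B@4, Scene 7@7, Scene 12@7, Insert shots@7) gives peak 11: d1:11  d2:11  d3:9  d4:4  d5:4  d6:4  d7:11  d8:11  d9:3  d10:0  d11:0  d12:0  d13:0.
Shift B-roll→4, Pickup B→7, Scene 7→10, Scene 12→10, Insert shots→12.
Schedule Scene 3@1, Crowd scene@1, B-roll@4, Pickup B@7, Scene 7@10, Scene 12@10, Insert shots@12: d1:6  d2:6  d3:4  d4:5  d5:5  d6:5  d7:4  d8:4  d9:4  d10:7  d11:7  d12:7  d13:4 — peak 7.

7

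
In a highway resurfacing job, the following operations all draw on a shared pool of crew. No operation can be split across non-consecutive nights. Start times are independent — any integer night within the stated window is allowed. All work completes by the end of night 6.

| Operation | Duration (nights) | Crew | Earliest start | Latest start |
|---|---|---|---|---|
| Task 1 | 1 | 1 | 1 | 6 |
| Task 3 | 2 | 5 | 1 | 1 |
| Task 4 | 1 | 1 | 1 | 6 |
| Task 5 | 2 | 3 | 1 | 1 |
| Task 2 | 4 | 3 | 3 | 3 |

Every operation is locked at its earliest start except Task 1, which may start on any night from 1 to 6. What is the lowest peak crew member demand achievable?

9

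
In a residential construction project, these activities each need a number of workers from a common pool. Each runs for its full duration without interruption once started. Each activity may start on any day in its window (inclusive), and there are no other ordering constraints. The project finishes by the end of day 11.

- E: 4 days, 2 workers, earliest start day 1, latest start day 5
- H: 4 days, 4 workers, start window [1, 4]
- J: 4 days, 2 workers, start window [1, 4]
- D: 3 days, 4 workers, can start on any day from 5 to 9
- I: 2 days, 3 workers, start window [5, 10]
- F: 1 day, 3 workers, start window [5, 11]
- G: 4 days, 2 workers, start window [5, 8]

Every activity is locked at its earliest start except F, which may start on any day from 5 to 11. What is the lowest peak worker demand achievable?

9

F@5: d1:8  d2:8  d3:8  d4:8  d5:12  d6:9  d7:6  d8:2  d9:0  d10:0  d11:0 → peak 12
F@6: d1:8  d2:8  d3:8  d4:8  d5:9  d6:12  d7:6  d8:2  d9:0  d10:0  d11:0 → peak 12
F@7: d1:8  d2:8  d3:8  d4:8  d5:9  d6:9  d7:9  d8:2  d9:0  d10:0  d11:0 → peak 9
F@8: d1:8  d2:8  d3:8  d4:8  d5:9  d6:9  d7:6  d8:5  d9:0  d10:0  d11:0 → peak 9
F@9: d1:8  d2:8  d3:8  d4:8  d5:9  d6:9  d7:6  d8:2  d9:3  d10:0  d11:0 → peak 9
F@10: d1:8  d2:8  d3:8  d4:8  d5:9  d6:9  d7:6  d8:2  d9:0  d10:3  d11:0 → peak 9
F@11: d1:8  d2:8  d3:8  d4:8  d5:9  d6:9  d7:6  d8:2  d9:0  d10:0  d11:3 → peak 9
Best is F@7, peak 9.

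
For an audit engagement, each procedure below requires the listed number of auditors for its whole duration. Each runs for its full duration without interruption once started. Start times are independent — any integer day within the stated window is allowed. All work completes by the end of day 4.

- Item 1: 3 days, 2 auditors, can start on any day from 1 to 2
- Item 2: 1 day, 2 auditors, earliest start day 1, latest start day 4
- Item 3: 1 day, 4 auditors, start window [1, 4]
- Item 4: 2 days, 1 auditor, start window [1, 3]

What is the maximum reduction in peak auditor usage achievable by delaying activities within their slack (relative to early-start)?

Early-start peak: d1:9  d2:3  d3:2  d4:0 ⇒ 9.
Leveled (Item 1@1, Item 2@1, Item 3@4, Item 4@2): d1:4  d2:3  d3:3  d4:4 ⇒ 4.
Reduction 9 − 4 = 5.

5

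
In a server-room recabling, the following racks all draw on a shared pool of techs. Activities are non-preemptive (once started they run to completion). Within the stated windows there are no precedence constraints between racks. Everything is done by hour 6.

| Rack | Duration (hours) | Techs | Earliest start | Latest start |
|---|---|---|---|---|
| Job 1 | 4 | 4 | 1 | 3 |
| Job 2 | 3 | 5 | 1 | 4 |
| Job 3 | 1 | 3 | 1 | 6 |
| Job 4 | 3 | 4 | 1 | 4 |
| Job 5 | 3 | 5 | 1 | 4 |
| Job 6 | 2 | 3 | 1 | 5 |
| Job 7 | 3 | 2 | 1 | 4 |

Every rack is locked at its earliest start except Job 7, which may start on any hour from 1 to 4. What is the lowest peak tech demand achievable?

Job 7@1: h1:26  h2:23  h3:20  h4:4  h5:0  h6:0 → peak 26
Job 7@2: h1:24  h2:23  h3:20  h4:6  h5:0  h6:0 → peak 24
Job 7@3: h1:24  h2:21  h3:20  h4:6  h5:2  h6:0 → peak 24
Job 7@4: h1:24  h2:21  h3:18  h4:6  h5:2  h6:2 → peak 24
Best is Job 7@2, peak 24.

24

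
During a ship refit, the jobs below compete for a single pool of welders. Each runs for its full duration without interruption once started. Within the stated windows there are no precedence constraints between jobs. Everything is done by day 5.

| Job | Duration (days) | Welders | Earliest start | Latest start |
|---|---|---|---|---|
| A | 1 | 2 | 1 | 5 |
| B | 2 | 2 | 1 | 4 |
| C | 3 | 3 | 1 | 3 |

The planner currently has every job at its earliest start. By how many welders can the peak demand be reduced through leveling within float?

Early-start peak: d1:7  d2:5  d3:3  d4:0  d5:0 ⇒ 7.
Leveled (A@1, B@1, C@3): d1:4  d2:2  d3:3  d4:3  d5:3 ⇒ 4.
Reduction 7 − 4 = 3.

3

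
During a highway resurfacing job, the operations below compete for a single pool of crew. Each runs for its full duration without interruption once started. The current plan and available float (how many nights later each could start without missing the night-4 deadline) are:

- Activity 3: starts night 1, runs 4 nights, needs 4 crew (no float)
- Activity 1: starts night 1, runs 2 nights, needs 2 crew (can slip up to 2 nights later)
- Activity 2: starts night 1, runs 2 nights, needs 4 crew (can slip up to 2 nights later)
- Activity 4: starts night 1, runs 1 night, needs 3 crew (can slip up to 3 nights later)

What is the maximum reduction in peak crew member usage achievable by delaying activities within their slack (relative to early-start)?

Early-start peak: n1:13  n2:10  n3:4  n4:4 ⇒ 13.
Leveled (Activity 3@1, Activity 1@1, Activity 2@3, Activity 4@1): n1:9  n2:6  n3:8  n4:8 ⇒ 9.
Reduction 13 − 9 = 4.

4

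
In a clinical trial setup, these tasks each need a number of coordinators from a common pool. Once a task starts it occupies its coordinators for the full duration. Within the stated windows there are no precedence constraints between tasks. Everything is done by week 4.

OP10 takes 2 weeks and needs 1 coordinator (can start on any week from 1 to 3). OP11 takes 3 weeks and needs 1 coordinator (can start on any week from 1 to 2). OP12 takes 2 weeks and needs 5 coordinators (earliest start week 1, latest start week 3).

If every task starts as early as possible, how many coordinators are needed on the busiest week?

7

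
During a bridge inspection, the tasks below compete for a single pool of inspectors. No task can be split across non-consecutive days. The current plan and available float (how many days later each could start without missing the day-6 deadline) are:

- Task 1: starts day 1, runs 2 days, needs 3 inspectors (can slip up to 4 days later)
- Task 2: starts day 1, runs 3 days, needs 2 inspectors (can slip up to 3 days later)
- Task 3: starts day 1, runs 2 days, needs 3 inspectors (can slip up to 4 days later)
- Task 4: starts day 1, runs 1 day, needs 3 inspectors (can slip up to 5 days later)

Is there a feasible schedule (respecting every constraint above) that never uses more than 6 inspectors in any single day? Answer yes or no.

yes

Schedule Task 1@1, Task 2@1, Task 3@3, Task 4@5: d1:5  d2:5  d3:5  d4:3  d5:3  d6:0 — peak 5 ≤ 6.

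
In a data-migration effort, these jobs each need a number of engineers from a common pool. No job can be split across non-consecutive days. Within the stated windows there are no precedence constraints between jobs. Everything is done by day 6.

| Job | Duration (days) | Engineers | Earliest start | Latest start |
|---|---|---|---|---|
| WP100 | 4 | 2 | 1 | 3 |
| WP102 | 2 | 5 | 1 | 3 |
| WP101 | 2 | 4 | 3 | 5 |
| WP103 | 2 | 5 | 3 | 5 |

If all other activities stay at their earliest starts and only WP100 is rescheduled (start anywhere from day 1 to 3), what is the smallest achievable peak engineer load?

11

WP100@1: d1:7  d2:7  d3:11  d4:11  d5:0  d6:0 → peak 11
WP100@2: d1:5  d2:7  d3:11  d4:11  d5:2  d6:0 → peak 11
WP100@3: d1:5  d2:5  d3:11  d4:11  d5:2  d6:2 → peak 11
Best is WP100@1, peak 11.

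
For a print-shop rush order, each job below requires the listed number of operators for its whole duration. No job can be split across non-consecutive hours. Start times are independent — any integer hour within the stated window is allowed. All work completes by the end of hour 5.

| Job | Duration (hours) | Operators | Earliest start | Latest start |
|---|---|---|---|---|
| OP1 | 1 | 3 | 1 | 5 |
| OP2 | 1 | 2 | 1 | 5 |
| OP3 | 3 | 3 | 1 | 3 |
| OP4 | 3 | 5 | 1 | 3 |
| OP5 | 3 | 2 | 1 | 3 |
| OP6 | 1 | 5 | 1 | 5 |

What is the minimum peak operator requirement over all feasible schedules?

Early-start (OP1@1, OP2@1, OP3@1, OP4@1, OP5@1, OP6@1) gives peak 20: h1:20  h2:10  h3:10  h4:0  h5:0.
Shift OP4→2, OP6→4.
Schedule OP1@1, OP2@1, OP3@1, OP4@2, OP5@1, OP6@4: h1:10  h2:10  h3:10  h4:10  h5:0 — peak 10.

10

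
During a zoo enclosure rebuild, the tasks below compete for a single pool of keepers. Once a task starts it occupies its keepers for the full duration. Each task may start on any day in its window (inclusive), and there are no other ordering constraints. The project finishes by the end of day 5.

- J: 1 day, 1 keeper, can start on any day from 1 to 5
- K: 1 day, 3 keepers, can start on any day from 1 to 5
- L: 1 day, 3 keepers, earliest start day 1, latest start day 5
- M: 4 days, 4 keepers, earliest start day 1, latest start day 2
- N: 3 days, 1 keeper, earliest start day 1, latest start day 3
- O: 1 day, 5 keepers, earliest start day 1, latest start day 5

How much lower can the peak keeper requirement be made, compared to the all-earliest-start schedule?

Early-start peak: d1:17  d2:5  d3:5  d4:4  d5:0 ⇒ 17.
Leveled (J@1, K@4, L@5, M@2, N@1, O@1): d1:7  d2:5  d3:5  d4:7  d5:7 ⇒ 7.
Reduction 17 − 7 = 10.

10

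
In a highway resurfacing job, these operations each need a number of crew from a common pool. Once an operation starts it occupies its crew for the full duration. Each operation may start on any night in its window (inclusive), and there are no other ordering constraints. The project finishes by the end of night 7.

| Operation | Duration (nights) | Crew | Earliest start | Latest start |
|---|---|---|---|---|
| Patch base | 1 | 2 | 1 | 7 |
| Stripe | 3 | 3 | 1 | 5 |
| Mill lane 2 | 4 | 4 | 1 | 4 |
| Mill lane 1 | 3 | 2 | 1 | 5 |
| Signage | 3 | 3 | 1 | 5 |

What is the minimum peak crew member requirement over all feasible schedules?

Early-start (Patch base@1, Stripe@1, Mill lane 2@1, Mill lane 1@1, Signage@1) gives peak 14: n1:14  n2:12  n3:12  n4:4  n5:0  n6:0  n7:0.
Shift Stripe→5, Mill lane 1→2, Signage→5.
Schedule Patch base@1, Stripe@5, Mill lane 2@1, Mill lane 1@2, Signage@5: n1:6  n2:6  n3:6  n4:6  n5:6  n6:6  n7:6 — peak 6.
Total crew member-nights = 42 over 7 nights ⇒ peak ≥ ⌈42/7⌉ = 6, so 6 is optimal.

6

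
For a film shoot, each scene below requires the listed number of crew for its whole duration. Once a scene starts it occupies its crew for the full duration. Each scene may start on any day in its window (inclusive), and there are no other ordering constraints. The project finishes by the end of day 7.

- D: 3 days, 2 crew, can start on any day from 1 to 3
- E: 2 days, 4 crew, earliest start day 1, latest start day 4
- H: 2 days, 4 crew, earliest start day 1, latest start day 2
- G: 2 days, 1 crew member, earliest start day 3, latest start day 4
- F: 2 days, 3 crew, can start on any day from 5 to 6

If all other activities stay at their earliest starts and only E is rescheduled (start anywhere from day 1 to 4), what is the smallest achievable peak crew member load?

E@1: d1:10  d2:10  d3:3  d4:1  d5:3  d6:3  d7:0 → peak 10
E@2: d1:6  d2:10  d3:7  d4:1  d5:3  d6:3  d7:0 → peak 10
E@3: d1:6  d2:6  d3:7  d4:5  d5:3  d6:3  d7:0 → peak 7
E@4: d1:6  d2:6  d3:3  d4:5  d5:7  d6:3  d7:0 → peak 7
Best is E@3, peak 7.

7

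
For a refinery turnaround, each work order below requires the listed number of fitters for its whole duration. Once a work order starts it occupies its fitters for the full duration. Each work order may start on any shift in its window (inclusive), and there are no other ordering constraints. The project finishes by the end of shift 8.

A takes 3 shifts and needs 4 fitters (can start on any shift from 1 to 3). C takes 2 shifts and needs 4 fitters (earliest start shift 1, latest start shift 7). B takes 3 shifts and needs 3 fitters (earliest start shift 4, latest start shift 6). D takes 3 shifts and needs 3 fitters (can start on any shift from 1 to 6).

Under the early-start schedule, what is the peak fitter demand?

11

Early-start schedule: A@1, C@1, B@4, D@1.
Load per shift: shift 1: 11, shift 2: 11, shift 3: 7, shift 4: 3, shift 5: 3, shift 6: 3, shift 7: 0, shift 8: 0.
Peak is 11.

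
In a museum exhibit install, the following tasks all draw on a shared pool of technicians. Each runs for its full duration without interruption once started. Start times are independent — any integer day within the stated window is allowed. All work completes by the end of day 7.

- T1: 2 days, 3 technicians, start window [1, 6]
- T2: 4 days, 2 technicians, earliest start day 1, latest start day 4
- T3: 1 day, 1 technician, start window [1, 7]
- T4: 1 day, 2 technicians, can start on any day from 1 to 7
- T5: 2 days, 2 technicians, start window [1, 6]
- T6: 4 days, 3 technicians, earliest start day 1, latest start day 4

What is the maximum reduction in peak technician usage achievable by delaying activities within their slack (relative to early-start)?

8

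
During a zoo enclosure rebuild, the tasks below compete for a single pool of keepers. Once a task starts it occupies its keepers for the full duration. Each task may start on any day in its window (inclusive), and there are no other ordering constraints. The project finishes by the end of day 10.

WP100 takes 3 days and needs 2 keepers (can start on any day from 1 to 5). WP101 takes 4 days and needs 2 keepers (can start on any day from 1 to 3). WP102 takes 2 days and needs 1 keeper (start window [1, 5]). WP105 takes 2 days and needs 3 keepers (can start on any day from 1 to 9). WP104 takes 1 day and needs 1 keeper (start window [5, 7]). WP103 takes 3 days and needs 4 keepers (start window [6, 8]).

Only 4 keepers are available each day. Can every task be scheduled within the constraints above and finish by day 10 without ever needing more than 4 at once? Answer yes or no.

Schedule WP100@1, WP101@1, WP102@4, WP105@5, WP104@6, WP103@7: d1:4  d2:4  d3:4  d4:3  d5:4  d6:4  d7:4  d8:4  d9:4  d10:0 — peak 4 ≤ 4.

yes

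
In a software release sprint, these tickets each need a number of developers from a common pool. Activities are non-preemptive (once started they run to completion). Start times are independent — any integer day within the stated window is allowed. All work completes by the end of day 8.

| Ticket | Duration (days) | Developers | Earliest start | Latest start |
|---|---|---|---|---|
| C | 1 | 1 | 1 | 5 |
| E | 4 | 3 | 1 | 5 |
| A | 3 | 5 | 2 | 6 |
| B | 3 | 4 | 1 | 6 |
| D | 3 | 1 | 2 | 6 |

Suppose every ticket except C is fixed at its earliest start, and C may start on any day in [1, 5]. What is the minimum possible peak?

13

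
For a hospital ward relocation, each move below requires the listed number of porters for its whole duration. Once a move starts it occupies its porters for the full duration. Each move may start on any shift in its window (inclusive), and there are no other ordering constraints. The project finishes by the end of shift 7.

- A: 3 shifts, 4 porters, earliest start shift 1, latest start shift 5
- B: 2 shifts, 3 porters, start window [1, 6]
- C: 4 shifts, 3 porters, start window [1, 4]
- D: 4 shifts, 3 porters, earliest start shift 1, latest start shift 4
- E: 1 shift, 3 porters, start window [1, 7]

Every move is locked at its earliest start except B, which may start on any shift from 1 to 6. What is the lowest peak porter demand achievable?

B@1: s1:16  s2:13  s3:10  s4:6  s5:0  s6:0  s7:0 → peak 16
B@2: s1:13  s2:13  s3:13  s4:6  s5:0  s6:0  s7:0 → peak 13
B@3: s1:13  s2:10  s3:13  s4:9  s5:0  s6:0  s7:0 → peak 13
B@4: s1:13  s2:10  s3:10  s4:9  s5:3  s6:0  s7:0 → peak 13
B@5: s1:13  s2:10  s3:10  s4:6  s5:3  s6:3  s7:0 → peak 13
B@6: s1:13  s2:10  s3:10  s4:6  s5:0  s6:3  s7:3 → peak 13
Best is B@2, peak 13.

13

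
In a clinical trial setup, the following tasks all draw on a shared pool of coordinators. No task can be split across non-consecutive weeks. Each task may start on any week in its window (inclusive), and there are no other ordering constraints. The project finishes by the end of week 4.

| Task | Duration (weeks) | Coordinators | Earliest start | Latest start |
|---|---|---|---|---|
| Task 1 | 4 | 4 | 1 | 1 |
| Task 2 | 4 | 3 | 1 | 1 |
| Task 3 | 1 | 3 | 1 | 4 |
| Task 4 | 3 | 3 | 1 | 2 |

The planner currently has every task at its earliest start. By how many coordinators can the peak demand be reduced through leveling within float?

3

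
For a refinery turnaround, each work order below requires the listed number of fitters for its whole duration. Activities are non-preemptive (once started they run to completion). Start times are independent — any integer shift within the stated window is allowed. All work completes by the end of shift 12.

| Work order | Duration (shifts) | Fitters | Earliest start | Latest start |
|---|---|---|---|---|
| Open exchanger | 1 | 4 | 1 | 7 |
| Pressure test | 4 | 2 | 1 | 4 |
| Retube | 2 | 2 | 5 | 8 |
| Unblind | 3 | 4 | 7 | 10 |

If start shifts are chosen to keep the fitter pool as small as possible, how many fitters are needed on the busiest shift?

Early-start (Open exchanger@1, Pressure test@1, Retube@5, Unblind@7) gives peak 6: s1:6  s2:2  s3:2  s4:2  s5:2  s6:2  s7:4  s8:4  s9:4  s10:0  s11:0  s12:0.
Shift Pressure test→2.
Schedule Open exchanger@1, Pressure test@2, Retube@5, Unblind@7: s1:4  s2:2  s3:2  s4:2  s5:4  s6:2  s7:4  s8:4  s9:4  s10:0  s11:0  s12:0 — peak 4.

4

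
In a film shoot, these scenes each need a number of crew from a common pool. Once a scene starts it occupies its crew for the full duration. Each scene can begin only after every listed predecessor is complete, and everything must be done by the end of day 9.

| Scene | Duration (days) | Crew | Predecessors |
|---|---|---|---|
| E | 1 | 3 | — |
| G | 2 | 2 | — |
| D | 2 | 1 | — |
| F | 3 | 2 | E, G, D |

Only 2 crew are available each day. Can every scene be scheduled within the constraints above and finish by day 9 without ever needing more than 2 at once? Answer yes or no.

no

The minimum achievable peak is 3; 2 < 3, so no feasible schedule stays within the cap.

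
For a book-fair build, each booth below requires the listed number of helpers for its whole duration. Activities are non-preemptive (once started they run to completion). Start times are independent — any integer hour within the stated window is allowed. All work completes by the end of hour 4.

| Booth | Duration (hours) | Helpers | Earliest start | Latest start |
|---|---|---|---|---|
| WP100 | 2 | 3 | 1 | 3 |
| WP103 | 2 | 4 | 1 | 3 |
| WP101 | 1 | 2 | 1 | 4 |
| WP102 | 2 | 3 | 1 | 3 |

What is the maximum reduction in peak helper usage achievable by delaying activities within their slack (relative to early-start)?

Early-start peak: h1:12  h2:10  h3:0  h4:0 ⇒ 12.
Leveled (WP100@1, WP103@3, WP101@3, WP102@1): h1:6  h2:6  h3:6  h4:4 ⇒ 6.
Reduction 12 − 6 = 6.

6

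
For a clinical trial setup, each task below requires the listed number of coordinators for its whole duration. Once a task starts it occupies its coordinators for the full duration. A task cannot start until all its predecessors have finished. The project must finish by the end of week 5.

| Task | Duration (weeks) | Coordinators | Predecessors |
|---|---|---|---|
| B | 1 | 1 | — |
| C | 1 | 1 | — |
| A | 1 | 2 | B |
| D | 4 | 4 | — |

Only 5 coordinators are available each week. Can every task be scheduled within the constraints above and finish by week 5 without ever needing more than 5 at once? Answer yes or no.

yes

Schedule B@1, C@2, A@5, D@1: w1:5  w2:5  w3:4  w4:4  w5:2 — peak 5 ≤ 5.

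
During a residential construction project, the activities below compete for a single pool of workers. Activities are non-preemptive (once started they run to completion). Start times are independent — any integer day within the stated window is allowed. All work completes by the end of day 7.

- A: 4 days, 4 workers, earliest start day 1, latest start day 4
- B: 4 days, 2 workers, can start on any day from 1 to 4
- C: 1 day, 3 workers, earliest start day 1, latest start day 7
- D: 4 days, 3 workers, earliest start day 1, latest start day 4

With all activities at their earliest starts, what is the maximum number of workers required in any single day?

Early-start schedule: A@1, B@1, C@1, D@1.
Load per day: day 1: 12, day 2: 9, day 3: 9, day 4: 9, day 5: 0, day 6: 0, day 7: 0.
Peak is 12.

12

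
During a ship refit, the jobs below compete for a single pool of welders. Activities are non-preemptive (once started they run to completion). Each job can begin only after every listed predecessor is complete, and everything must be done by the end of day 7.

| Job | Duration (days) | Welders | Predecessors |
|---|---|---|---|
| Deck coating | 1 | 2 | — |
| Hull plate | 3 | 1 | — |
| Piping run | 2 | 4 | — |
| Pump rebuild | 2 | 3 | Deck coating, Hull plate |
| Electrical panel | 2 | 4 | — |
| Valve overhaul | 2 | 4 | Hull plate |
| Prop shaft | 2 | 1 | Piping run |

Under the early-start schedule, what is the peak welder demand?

Early-start schedule: Deck coating@1, Hull plate@1, Piping run@1, Pump rebuild@4, Electrical panel@1, Valve overhaul@4, Prop shaft@3.
Load per day: day 1: 11, day 2: 9, day 3: 2, day 4: 8, day 5: 7, day 6: 0, day 7: 0.
Peak is 11.

11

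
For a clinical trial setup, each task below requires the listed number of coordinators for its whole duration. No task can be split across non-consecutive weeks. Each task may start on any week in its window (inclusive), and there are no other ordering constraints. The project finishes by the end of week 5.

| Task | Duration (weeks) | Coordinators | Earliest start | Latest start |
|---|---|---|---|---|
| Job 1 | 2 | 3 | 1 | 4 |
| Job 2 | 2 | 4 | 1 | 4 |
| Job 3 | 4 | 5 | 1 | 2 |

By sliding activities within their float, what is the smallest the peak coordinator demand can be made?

9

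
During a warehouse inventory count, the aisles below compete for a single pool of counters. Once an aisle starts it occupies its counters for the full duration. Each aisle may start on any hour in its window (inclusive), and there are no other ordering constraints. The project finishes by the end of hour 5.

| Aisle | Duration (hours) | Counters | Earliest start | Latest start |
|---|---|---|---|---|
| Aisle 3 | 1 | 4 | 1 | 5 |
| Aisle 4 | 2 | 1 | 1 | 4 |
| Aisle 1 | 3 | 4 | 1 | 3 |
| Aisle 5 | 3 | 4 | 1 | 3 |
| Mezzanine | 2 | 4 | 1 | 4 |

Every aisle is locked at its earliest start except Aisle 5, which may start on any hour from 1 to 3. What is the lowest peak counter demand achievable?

Aisle 5@1: h1:17  h2:13  h3:8  h4:0  h5:0 → peak 17
Aisle 5@2: h1:13  h2:13  h3:8  h4:4  h5:0 → peak 13
Aisle 5@3: h1:13  h2:9  h3:8  h4:4  h5:4 → peak 13
Best is Aisle 5@2, peak 13.

13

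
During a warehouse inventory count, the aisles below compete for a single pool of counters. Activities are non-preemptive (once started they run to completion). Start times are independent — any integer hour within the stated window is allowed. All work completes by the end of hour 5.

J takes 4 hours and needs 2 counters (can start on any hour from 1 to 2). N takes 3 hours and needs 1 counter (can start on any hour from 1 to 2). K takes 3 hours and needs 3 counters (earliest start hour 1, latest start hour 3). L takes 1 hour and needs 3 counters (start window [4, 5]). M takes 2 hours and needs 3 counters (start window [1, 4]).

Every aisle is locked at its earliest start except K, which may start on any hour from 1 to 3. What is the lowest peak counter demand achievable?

K@1: h1:9  h2:9  h3:6  h4:5  h5:0 → peak 9
K@2: h1:6  h2:9  h3:6  h4:8  h5:0 → peak 9
K@3: h1:6  h2:6  h3:6  h4:8  h5:3 → peak 8
Best is K@3, peak 8.

8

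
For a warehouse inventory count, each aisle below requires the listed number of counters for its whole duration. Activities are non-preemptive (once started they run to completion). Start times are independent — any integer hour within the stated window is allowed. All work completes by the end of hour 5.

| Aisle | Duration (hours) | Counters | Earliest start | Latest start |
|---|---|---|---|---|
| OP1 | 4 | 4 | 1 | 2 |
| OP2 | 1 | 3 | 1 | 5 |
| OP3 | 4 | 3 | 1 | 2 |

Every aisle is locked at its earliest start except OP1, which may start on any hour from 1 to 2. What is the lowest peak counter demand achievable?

7

OP1@1: h1:10  h2:7  h3:7  h4:7  h5:0 → peak 10
OP1@2: h1:6  h2:7  h3:7  h4:7  h5:4 → peak 7
Best is OP1@2, peak 7.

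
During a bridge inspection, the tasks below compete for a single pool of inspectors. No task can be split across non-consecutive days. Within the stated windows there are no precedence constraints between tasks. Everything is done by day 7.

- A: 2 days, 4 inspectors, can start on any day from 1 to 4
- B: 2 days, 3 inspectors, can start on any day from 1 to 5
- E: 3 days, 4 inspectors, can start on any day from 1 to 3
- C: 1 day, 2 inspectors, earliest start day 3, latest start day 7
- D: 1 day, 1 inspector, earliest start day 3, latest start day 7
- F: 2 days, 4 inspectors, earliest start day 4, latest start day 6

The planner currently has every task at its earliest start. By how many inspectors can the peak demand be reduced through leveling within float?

Early-start peak: d1:11  d2:11  d3:7  d4:4  d5:4  d6:0  d7:0 ⇒ 11.
Leveled (A@1, B@1, E@3, C@3, D@3, F@6): d1:7  d2:7  d3:7  d4:4  d5:4  d6:4  d7:4 ⇒ 7.
Reduction 11 − 7 = 4.

4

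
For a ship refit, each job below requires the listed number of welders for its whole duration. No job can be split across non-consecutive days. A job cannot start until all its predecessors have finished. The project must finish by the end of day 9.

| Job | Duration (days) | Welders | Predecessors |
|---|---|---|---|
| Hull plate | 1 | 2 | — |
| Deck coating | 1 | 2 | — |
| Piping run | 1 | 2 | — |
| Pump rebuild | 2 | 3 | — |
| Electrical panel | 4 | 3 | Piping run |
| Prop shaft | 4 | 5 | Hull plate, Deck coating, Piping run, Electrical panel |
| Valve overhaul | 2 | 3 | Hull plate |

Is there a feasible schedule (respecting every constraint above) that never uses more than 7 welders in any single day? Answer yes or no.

yes

Schedule Hull plate@1, Deck coating@1, Piping run@1, Pump rebuild@2, Electrical panel@2, Prop shaft@6, Valve overhaul@4: d1:6  d2:6  d3:6  d4:6  d5:6  d6:5  d7:5  d8:5  d9:5 — peak 6 ≤ 7.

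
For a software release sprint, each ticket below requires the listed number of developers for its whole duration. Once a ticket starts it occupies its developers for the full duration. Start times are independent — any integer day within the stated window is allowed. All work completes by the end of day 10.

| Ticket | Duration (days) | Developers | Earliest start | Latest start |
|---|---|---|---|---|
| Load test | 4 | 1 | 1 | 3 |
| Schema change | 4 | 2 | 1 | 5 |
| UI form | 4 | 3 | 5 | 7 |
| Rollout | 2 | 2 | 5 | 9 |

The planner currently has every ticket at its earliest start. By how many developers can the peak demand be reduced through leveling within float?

Early-start peak: d1:3  d2:3  d3:3  d4:3  d5:5  d6:5  d7:3  d8:3  d9:0  d10:0 ⇒ 5.
Leveled (Load test@1, Schema change@1, UI form@5, Rollout@9): d1:3  d2:3  d3:3  d4:3  d5:3  d6:3  d7:3  d8:3  d9:2  d10:2 ⇒ 3.
Reduction 5 − 3 = 2.

2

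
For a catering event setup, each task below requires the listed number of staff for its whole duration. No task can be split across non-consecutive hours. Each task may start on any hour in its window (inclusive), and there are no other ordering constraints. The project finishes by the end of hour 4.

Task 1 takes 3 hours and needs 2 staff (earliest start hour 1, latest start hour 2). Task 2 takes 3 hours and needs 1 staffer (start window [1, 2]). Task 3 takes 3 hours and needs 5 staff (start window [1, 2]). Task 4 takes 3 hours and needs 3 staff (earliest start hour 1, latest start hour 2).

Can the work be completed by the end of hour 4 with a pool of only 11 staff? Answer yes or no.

yes

Schedule Task 1@1, Task 2@1, Task 3@1, Task 4@1: h1:11  h2:11  h3:11  h4:0 — peak 11 ≤ 11.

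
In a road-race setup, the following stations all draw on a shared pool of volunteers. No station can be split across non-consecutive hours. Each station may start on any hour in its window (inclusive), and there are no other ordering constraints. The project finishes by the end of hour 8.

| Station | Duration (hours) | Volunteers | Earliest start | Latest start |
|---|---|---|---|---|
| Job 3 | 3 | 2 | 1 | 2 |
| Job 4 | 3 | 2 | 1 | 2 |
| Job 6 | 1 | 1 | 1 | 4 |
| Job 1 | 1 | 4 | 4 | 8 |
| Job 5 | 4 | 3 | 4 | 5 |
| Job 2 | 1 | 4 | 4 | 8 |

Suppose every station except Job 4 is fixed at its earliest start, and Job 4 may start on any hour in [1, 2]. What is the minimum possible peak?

11

Job 4@1: h1:5  h2:4  h3:4  h4:11  h5:3  h6:3  h7:3  h8:0 → peak 11
Job 4@2: h1:3  h2:4  h3:4  h4:13  h5:3  h6:3  h7:3  h8:0 → peak 13
Best is Job 4@1, peak 11.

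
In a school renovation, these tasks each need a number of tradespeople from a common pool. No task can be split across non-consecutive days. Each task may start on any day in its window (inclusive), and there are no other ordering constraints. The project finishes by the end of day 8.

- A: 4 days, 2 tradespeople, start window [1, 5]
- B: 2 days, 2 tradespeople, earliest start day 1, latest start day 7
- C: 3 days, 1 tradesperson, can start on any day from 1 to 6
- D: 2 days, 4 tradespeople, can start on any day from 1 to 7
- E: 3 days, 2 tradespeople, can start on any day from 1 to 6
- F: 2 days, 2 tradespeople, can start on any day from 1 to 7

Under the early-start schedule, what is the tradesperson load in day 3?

At early start, day 3 has: A, C, E.
Demand: 2 + 1 + 2 = 5.

5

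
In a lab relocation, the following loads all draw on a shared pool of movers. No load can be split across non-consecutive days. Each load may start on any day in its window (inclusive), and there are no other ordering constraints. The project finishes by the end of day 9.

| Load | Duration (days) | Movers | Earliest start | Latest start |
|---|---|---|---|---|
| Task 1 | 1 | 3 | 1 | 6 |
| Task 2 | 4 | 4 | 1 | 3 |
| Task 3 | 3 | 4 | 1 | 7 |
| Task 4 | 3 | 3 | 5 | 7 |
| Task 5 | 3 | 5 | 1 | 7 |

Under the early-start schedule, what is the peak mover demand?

16

Early-start schedule: Task 1@1, Task 2@1, Task 3@1, Task 4@5, Task 5@1.
Load per day: day 1: 16, day 2: 13, day 3: 13, day 4: 4, day 5: 3, day 6: 3, day 7: 3, day 8: 0, day 9: 0.
Peak is 16.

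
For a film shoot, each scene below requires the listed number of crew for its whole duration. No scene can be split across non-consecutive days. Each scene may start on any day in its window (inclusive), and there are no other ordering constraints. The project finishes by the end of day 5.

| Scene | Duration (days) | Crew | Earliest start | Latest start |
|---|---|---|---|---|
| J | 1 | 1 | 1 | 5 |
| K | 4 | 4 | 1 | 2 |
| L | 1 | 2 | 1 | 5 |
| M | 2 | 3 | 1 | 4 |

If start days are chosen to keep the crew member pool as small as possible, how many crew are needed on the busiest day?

Early-start (J@1, K@1, L@1, M@1) gives peak 10: d1:10  d2:7  d3:4  d4:4  d5:0.
Shift M→2.
Schedule J@1, K@1, L@1, M@2: d1:7  d2:7  d3:7  d4:4  d5:0 — peak 7.

7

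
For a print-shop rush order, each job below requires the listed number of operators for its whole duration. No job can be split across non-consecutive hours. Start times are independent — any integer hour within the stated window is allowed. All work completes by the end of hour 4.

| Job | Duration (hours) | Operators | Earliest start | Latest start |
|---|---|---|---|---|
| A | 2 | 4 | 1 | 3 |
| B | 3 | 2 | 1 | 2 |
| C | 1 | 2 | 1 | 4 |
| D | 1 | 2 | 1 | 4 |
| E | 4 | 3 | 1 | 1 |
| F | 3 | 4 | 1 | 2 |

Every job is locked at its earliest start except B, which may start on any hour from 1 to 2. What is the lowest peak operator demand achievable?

15

B@1: h1:17  h2:13  h3:9  h4:3 → peak 17
B@2: h1:15  h2:13  h3:9  h4:5 → peak 15
Best is B@2, peak 15.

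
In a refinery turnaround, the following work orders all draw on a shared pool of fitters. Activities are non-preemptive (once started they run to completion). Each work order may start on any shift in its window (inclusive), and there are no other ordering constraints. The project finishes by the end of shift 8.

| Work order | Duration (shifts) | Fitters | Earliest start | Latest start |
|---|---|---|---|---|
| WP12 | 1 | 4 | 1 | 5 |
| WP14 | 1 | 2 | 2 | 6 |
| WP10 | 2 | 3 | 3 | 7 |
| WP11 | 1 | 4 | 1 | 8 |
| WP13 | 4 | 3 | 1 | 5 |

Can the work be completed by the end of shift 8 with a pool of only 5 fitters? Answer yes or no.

Schedule WP12@1, WP14@2, WP10@6, WP11@8, WP13@2: s1:4  s2:5  s3:3  s4:3  s5:3  s6:3  s7:3  s8:4 — peak 5 ≤ 5.

yes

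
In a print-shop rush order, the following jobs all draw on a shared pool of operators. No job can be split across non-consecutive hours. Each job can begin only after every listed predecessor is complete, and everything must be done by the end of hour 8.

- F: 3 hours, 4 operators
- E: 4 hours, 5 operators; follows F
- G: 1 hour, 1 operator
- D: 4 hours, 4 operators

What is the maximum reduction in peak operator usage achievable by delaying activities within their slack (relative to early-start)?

Early-start peak: h1:9  h2:8  h3:8  h4:9  h5:5  h6:5  h7:5  h8:0 ⇒ 9.
Leveled (F@1, E@5, G@4, D@1): h1:8  h2:8  h3:8  h4:5  h5:5  h6:5  h7:5  h8:5 ⇒ 8.
Reduction 9 − 8 = 1.

1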